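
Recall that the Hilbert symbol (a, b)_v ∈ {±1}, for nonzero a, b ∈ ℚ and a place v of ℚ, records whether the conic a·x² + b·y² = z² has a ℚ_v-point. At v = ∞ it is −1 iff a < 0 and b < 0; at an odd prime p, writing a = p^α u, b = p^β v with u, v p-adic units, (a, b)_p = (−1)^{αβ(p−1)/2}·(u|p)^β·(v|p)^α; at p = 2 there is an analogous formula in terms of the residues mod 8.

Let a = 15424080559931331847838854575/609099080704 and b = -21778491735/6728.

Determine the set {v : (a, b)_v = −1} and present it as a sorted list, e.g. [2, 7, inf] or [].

(a, b) ≡ (3927, -4830) mod (ℚ^×)²; places V = {2, 3, 5, 7, 11, 13, 17, 23, 29, ∞}.
(a,b)_5: α=2, u≡2; β=1, v≡1 (mod 5); (2|5)=-1, (1|5)=+1; sign (−1)^0·-1^1·+1^2 = -1.
(a,b)_11: α=5, u≡1; β=2, v≡6 (mod 11); (1|11)=+1, (6|11)=-1; sign (−1)^0·+1^2·-1^5 = -1.
(a,b)_13: α=6, u≡1; β=2, v≡2 (mod 13); (1|13)=+1, (2|13)=-1; sign (−1)^0·+1^2·-1^6 = +1.
(a,b)_3: α=7, u≡1; β=3, v≡1 (mod 3); (1|3)=+1, (1|3)=+1; sign (−1)^1·+1^3·+1^7 = -1.
(a,b)_29: α=-6, u≡10; β=-2, v≡5 (mod 29); (10|29)=-1, (5|29)=+1; sign (−1)^0·-1^-2·+1^-6 = +1.
(a,b)_2: α=-10, β=-3; u≡7, v≡1 (mod 8); ε(u)ε(v)=1·0, αω(v)=-10·0, βω(u)=-3·0; sum ≡ 0  ⇒  +1.
(a,b)_23: α=2, u≡17; β=1, v≡22 (mod 23); (17|23)=-1, (22|23)=-1; sign (−1)^0·-1^1·-1^2 = -1.
(a,b)_17: α=1, u≡10; β=0, v≡9 (mod 17); (10|17)=-1, (9|17)=+1; sign (−1)^0·-1^0·+1^1 = +1.
(a,b)_7: α=9, u≡4; β=3, v≡6 (mod 7); (4|7)=+1, (6|7)=-1; sign (−1)^1·+1^3·-1^9 = +1.
(a,b)_∞: sgn(3927)=+, sgn(-4830)=−, so +1.
(3927, -4830 / ℚ) ramifies at {3, 5, 11, 23}: a division algebra.

[3, 5, 11, 23]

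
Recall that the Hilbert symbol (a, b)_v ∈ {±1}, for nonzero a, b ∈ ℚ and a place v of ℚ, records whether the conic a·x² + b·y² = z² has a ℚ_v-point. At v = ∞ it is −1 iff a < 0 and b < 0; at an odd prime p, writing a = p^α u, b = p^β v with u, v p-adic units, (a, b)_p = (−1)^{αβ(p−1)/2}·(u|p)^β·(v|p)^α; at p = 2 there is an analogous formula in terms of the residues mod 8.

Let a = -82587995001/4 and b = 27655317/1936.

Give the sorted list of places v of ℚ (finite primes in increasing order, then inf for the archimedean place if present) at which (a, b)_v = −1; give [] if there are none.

[37, 47]

Mod squares: a ≡ -33041, b ≡ 3072813. Check v ∈ {∞, 2, 3, 11, 17, 19, 31, 37, 47}.
v=47: a=47^1·(≡27), b=47^1·(≡2) mod 47; (27|47)=+1, (2|47)=+1; (−1)^{1·1·23}·(+1)^1·(+1)^1 = -1.
v=∞: -33041 < 0 and 3072813 > 0  ⇒  (a,b)_∞ = +1.
v=3: a=3^2·(≡1), b=3^3·(≡2) mod 3; (1|3)=+1, (2|3)=-1; (−1)^{2·3·1}·(+1)^3·(-1)^2 = +1.
v=31: a=31^2·(≡4), b=31^1·(≡28) mod 31; (4|31)=+1, (28|31)=+1; (−1)^{2·1·15}·(+1)^1·(+1)^2 = +1.
v=2: v_2(a)=-2, v_2(b)=-4; units ≡ 7, 5 (mod 8); ε·ε+αω+βω = 1·0+-2·1+-4·0 ≡ 0  ⇒  (a,b)_2 = +1.
v=19: a=19^1·(≡17), b=19^1·(≡14) mod 19; (17|19)=+1, (14|19)=-1; (−1)^{1·1·9}·(+1)^1·(-1)^1 = +1.
v=17: a=17^2·(≡10), b=17^0·(≡14) mod 17; (10|17)=-1, (14|17)=-1; (−1)^{2·0·8}·(-1)^0·(-1)^2 = +1.
v=37: a=37^1·(≡23), b=37^1·(≡25) mod 37; (23|37)=-1, (25|37)=+1; (−1)^{1·1·18}·(-1)^1·(+1)^1 = -1.
v=11: a=11^0·(≡4), b=11^-2·(≡6) mod 11; (4|11)=+1, (6|11)=-1; (−1)^{0·-2·5}·(+1)^-2·(-1)^0 = +1.
|Ram(-33041, 3072813)| = 2, even; anisotropic at {37, 47}.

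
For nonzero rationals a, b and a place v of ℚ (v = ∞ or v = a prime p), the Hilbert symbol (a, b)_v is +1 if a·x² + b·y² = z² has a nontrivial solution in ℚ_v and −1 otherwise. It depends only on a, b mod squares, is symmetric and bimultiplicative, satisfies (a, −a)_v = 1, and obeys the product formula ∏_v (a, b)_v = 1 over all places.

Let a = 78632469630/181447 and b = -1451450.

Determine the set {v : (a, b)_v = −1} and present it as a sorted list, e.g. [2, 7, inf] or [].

Mod squares: a ≡ 290290, b ≡ -58058. Check v ∈ {∞, 2, 3, 5, 7, 11, 13, 17, 23, 29}.
v=13: a=13^1·(≡3), b=13^1·(≡7) mod 13; (3|13)=+1, (7|13)=-1; (−1)^{1·1·6}·(+1)^1·(-1)^1 = -1.
v=5: a=5^1·(≡3), b=5^2·(≡2) mod 5; (3|5)=-1, (2|5)=-1; (−1)^{1·2·2}·(-1)^2·(-1)^1 = -1.
v=17: a=17^2·(≡13), b=17^0·(≡10) mod 17; (13|17)=+1, (10|17)=-1; (−1)^{2·0·8}·(+1)^0·(-1)^2 = +1.
v=∞: 290290 > 0 and -58058 < 0  ⇒  (a,b)_∞ = +1.
v=29: a=29^1·(≡25), b=29^1·(≡4) mod 29; (25|29)=+1, (4|29)=+1; (−1)^{1·1·14}·(+1)^1·(+1)^1 = +1.
v=2: v_2(a)=1, v_2(b)=1; units ≡ 1, 3 (mod 8); ε·ε+αω+βω = 0·1+1·1+1·0 ≡ 1  ⇒  (a,b)_2 = -1.
v=11: a=11^1·(≡5), b=11^1·(≡6) mod 11; (5|11)=+1, (6|11)=-1; (−1)^{1·1·5}·(+1)^1·(-1)^1 = +1.
v=23: a=23^-2·(≡7), b=23^0·(≡11) mod 23; (7|23)=-1, (11|23)=-1; (−1)^{-2·0·11}·(-1)^0·(-1)^-2 = +1.
v=3: a=3^8·(≡1), b=3^0·(≡1) mod 3; (1|3)=+1, (1|3)=+1; (−1)^{8·0·1}·(+1)^0·(+1)^8 = +1.
v=7: a=7^-3·(≡2), b=7^1·(≡4) mod 7; (2|7)=+1, (4|7)=+1; (−1)^{-3·1·3}·(+1)^1·(+1)^-3 = -1.
(290290, -58058 / ℚ) ramifies at {2, 5, 7, 13}: a division algebra.

[2, 5, 7, 13]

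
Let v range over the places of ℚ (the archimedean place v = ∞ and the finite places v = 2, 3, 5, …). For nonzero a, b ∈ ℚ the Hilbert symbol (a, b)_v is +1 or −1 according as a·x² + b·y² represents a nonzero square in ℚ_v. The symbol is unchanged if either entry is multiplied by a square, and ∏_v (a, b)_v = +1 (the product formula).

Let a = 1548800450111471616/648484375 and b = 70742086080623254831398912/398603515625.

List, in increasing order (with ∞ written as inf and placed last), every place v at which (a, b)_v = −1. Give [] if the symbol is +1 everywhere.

[19, 23, 31, 37]

Mod squares: a ≡ 217, b ≡ 549746. Check v ∈ {∞, 2, 3, 5, 7, 11, 17, 19, 23, 31, 37}.
v=2: v_2(a)=18, v_2(b)=15; units ≡ 1, 1 (mod 8); ε·ε+αω+βω = 0·0+18·0+15·0 ≡ 0  ⇒  (a,b)_2 = +1.
v=23: a=23^2·(≡7), b=23^3·(≡17) mod 23; (7|23)=-1, (17|23)=-1; (−1)^{2·3·11}·(-1)^3·(-1)^2 = -1.
v=17: a=17^0·(≡8), b=17^-1·(≡4) mod 17; (8|17)=+1, (4|17)=+1; (−1)^{0·-1·8}·(+1)^-1·(+1)^0 = +1.
v=∞: 217 > 0 and 549746 > 0  ⇒  (a,b)_∞ = +1.
v=5: a=5^-6·(≡2), b=5^-10·(≡1) mod 5; (2|5)=-1, (1|5)=+1; (−1)^{-6·-10·2}·(-1)^-10·(+1)^-6 = +1.
v=3: a=3^6·(≡1), b=3^12·(≡2) mod 3; (1|3)=+1, (2|3)=-1; (−1)^{6·12·1}·(+1)^12·(-1)^6 = +1.
v=11: a=11^-2·(≡7), b=11^0·(≡2) mod 11; (7|11)=-1, (2|11)=-1; (−1)^{-2·0·5}·(-1)^0·(-1)^-2 = +1.
v=19: a=19^2·(≡3), b=19^3·(≡16) mod 19; (3|19)=-1, (16|19)=+1; (−1)^{2·3·9}·(-1)^3·(+1)^2 = -1.
v=31: a=31^1·(≡1), b=31^2·(≡13) mod 31; (1|31)=+1, (13|31)=-1; (−1)^{1·2·15}·(+1)^2·(-1)^1 = -1.
v=7: a=7^-3·(≡5), b=7^-4·(≡2) mod 7; (5|7)=-1, (2|7)=+1; (−1)^{-3·-4·3}·(-1)^-4·(+1)^-3 = +1.
v=37: a=37^2·(≡20), b=37^3·(≡21) mod 37; (20|37)=-1, (21|37)=+1; (−1)^{2·3·18}·(-1)^3·(+1)^2 = -1.
(217, 549746 / ℚ) ramifies at {19, 23, 31, 37}: a division algebra.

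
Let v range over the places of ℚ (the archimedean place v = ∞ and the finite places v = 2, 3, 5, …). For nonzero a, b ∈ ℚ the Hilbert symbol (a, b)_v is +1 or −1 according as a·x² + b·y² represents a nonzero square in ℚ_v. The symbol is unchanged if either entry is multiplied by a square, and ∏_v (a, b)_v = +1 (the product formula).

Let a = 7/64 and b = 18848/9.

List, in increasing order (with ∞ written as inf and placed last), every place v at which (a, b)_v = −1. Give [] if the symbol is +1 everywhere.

[]

(a, b) ≡ (7, 1178) mod (ℚ^×)²; places V = {2, 3, 7, 19, 31, ∞}.
(a,b)_7: α=1, u≡1; β=0, v≡2 (mod 7); (1|7)=+1, (2|7)=+1; sign (−1)^0·+1^0·+1^1 = +1.
(a,b)_31: α=0, u≡19; β=1, v≡9 (mod 31); (19|31)=+1, (9|31)=+1; sign (−1)^0·+1^1·+1^0 = +1.
(a,b)_2: α=-6, β=5; u≡7, v≡5 (mod 8); ε(u)ε(v)=1·0, αω(v)=-6·1, βω(u)=5·0; sum ≡ 0  ⇒  +1.
(a,b)_19: α=0, u≡1; β=1, v≡11 (mod 19); (1|19)=+1, (11|19)=+1; sign (−1)^0·+1^1·+1^0 = +1.
(a,b)_∞: sgn(7)=+, sgn(1178)=+, so +1.
(a,b)_3: α=0, u≡1; β=-2, v≡2 (mod 3); (1|3)=+1, (2|3)=-1; sign (−1)^0·+1^-2·-1^0 = +1.
Ram(a, b) = ∅: the form 7·x² + 1178·y² − z² is isotropic over every ℚ_v, so by Hasse–Minkowski it is isotropic over ℚ.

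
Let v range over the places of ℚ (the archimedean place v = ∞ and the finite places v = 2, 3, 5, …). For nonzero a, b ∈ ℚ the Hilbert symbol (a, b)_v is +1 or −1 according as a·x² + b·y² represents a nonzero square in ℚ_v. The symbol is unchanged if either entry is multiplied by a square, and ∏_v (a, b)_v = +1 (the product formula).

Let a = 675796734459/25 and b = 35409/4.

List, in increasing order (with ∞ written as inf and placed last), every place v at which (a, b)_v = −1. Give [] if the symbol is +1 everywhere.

[3, 29]

(a, b) ≡ (11, 35409) mod (ℚ^×)²; places V = {2, 3, 5, 7, 11, 29, 37, ∞}.
(a,b)_7: α=2, u≡2; β=0, v≡6 (mod 7); (2|7)=+1, (6|7)=-1; sign (−1)^0·+1^0·-1^2 = +1.
(a,b)_∞: sgn(11)=+, sgn(35409)=+, so +1.
(a,b)_37: α=2, u≡21; β=1, v≡8 (mod 37); (21|37)=+1, (8|37)=-1; sign (−1)^0·+1^1·-1^2 = +1.
(a,b)_11: α=3, u≡1; β=1, v≡10 (mod 11); (1|11)=+1, (10|11)=-1; sign (−1)^1·+1^1·-1^3 = +1.
(a,b)_29: α=2, u≡27; β=1, v≡8 (mod 29); (27|29)=-1, (8|29)=-1; sign (−1)^0·-1^1·-1^2 = -1.
(a,b)_2: α=0, β=-2; u≡3, v≡1 (mod 8); ε(u)ε(v)=1·0, αω(v)=0·0, βω(u)=-2·1; sum ≡ 0  ⇒  +1.
(a,b)_3: α=2, u≡2; β=1, v≡1 (mod 3); (2|3)=-1, (1|3)=+1; sign (−1)^0·-1^1·+1^2 = -1.
(a,b)_5: α=-2, u≡4; β=0, v≡1 (mod 5); (4|5)=+1, (1|5)=+1; sign (−1)^0·+1^0·+1^-2 = +1.
Ram(11, 35409) = {3, 29}; no ℚ_3-point on the conic.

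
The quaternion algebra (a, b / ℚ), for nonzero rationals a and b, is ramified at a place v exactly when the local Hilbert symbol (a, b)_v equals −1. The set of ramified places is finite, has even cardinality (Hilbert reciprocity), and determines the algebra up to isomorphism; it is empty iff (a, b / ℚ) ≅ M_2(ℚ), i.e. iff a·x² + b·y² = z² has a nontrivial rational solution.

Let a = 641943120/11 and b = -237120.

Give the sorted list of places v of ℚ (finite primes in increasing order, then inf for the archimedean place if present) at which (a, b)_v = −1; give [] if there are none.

(a, b) ≡ (53295, -3705) mod (ℚ^×)²; places V = {2, 3, 5, 7, 11, 13, 17, 19, ∞}.
(a,b)_11: α=-1, u≡5; β=0, v≡7 (mod 11); (5|11)=+1, (7|11)=-1; sign (−1)^0·+1^0·-1^-1 = -1.
(a,b)_∞: sgn(53295)=+, sgn(-3705)=−, so +1.
(a,b)_5: α=1, u≡4; β=1, v≡1 (mod 5); (4|5)=+1, (1|5)=+1; sign (−1)^0·+1^1·+1^1 = +1.
(a,b)_13: α=2, u≡8; β=1, v≡12 (mod 13); (8|13)=-1, (12|13)=+1; sign (−1)^0·-1^1·+1^2 = -1.
(a,b)_17: α=1, u≡10; β=0, v≡13 (mod 17); (10|17)=-1, (13|17)=+1; sign (−1)^0·-1^0·+1^1 = +1.
(a,b)_2: α=4, β=6; u≡7, v≡7 (mod 8); ε(u)ε(v)=1·1, αω(v)=4·0, βω(u)=6·0; sum ≡ 1  ⇒  -1.
(a,b)_7: α=2, u≡4; β=0, v≡5 (mod 7); (4|7)=+1, (5|7)=-1; sign (−1)^0·+1^0·-1^2 = +1.
(a,b)_3: α=1, u≡2; β=1, v≡1 (mod 3); (2|3)=-1, (1|3)=+1; sign (−1)^1·-1^1·+1^1 = +1.
(a,b)_19: α=1, u≡10; β=1, v≡3 (mod 19); (10|19)=-1, (3|19)=-1; sign (−1)^1·-1^1·-1^1 = -1.
Ram(53295, -3705) = {2, 11, 13, 19}; no ℚ_2-point on the conic.

[2, 11, 13, 19]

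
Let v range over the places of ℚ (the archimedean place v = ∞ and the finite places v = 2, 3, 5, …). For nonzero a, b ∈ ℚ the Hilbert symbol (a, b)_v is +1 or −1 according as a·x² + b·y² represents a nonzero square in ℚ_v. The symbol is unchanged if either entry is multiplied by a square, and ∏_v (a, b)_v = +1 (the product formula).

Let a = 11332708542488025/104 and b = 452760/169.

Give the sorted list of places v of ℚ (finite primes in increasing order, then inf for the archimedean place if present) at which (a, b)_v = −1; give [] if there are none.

[3, 7]

(a, b) ≡ (26, 2310) mod (ℚ^×)²; places V = {2, 3, 5, 7, 11, 13, 19, ∞}.
(a,b)_13: α=-1, u≡7; β=-2, v≡9 (mod 13); (7|13)=-1, (9|13)=+1; sign (−1)^0·-1^-2·+1^-1 = +1.
(a,b)_2: α=-3, β=3; u≡5, v≡3 (mod 8); ε(u)ε(v)=0·1, αω(v)=-3·1, βω(u)=3·1; sum ≡ 0  ⇒  +1.
(a,b)_5: α=2, u≡4; β=1, v≡3 (mod 5); (4|5)=+1, (3|5)=-1; sign (−1)^0·+1^1·-1^2 = +1.
(a,b)_3: α=6, u≡2; β=1, v≡2 (mod 3); (2|3)=-1, (2|3)=-1; sign (−1)^0·-1^1·-1^6 = -1.
(a,b)_∞: sgn(26)=+, sgn(2310)=+, so +1.
(a,b)_19: α=2, u≡7; β=0, v≡5 (mod 19); (7|19)=+1, (5|19)=+1; sign (−1)^0·+1^0·+1^2 = +1.
(a,b)_7: α=6, u≡6; β=3, v≡4 (mod 7); (6|7)=-1, (4|7)=+1; sign (−1)^0·-1^3·+1^6 = -1.
(a,b)_11: α=4, u≡1; β=1, v≡5 (mod 11); (1|11)=+1, (5|11)=+1; sign (−1)^0·+1^1·+1^4 = +1.
(26, 2310 / ℚ) ramifies at {3, 7}: a division algebra.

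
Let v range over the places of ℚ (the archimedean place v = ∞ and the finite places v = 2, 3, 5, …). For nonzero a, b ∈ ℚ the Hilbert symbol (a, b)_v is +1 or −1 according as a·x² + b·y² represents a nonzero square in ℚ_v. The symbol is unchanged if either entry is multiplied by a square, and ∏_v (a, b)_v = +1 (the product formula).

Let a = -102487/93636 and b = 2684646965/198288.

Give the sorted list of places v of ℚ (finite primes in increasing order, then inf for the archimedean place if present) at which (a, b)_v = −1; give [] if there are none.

Mod squares: a ≡ -7, b ≡ 18445. Check v ∈ {∞, 2, 3, 5, 7, 11, 13, 17, 31}.
v=11: a=11^4·(≡1), b=11^4·(≡3) mod 11; (1|11)=+1, (3|11)=+1; (−1)^{4·4·5}·(+1)^4·(+1)^4 = +1.
v=31: a=31^0·(≡29), b=31^1·(≡11) mod 31; (29|31)=-1, (11|31)=-1; (−1)^{0·1·15}·(-1)^1·(-1)^0 = -1.
v=7: a=7^1·(≡6), b=7^1·(≡3) mod 7; (6|7)=-1, (3|7)=-1; (−1)^{1·1·3}·(-1)^1·(-1)^1 = -1.
v=17: a=17^-2·(≡6), b=17^-1·(≡6) mod 17; (6|17)=-1, (6|17)=-1; (−1)^{-2·-1·8}·(-1)^-1·(-1)^-2 = -1.
v=5: a=5^0·(≡3), b=5^1·(≡1) mod 5; (3|5)=-1, (1|5)=+1; (−1)^{0·1·2}·(-1)^1·(+1)^0 = -1.
v=2: v_2(a)=-2, v_2(b)=-4; units ≡ 1, 5 (mod 8); ε·ε+αω+βω = 0·0+-2·1+-4·0 ≡ 0  ⇒  (a,b)_2 = +1.
v=∞: -7 < 0 and 18445 > 0  ⇒  (a,b)_∞ = +1.
v=13: a=13^0·(≡7), b=13^2·(≡8) mod 13; (7|13)=-1, (8|13)=-1; (−1)^{0·2·6}·(-1)^2·(-1)^0 = +1.
v=3: a=3^-4·(≡2), b=3^-6·(≡1) mod 3; (2|3)=-1, (1|3)=+1; (−1)^{-4·-6·1}·(-1)^-6·(+1)^-4 = +1.
(-7, 18445 / ℚ) ramifies at {5, 7, 17, 31}: a division algebra.

[5, 7, 17, 31]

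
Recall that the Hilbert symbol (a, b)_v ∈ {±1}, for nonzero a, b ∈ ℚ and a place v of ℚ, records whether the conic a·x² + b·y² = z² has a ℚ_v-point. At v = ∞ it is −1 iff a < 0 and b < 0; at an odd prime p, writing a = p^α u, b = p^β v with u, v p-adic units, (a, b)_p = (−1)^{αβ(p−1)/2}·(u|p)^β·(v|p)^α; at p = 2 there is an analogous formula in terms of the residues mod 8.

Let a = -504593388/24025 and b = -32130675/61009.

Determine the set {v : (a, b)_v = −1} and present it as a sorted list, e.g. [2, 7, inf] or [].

Mod squares: a ≡ -19227, b ≡ -1763. Check v ∈ {∞, 2, 3, 5, 13, 17, 19, 29, 31, 41, 43}.
v=5: a=5^-2·(≡2), b=5^2·(≡2) mod 5; (2|5)=-1, (2|5)=-1; (−1)^{-2·2·2}·(-1)^2·(-1)^-2 = +1.
v=∞: -19227 < 0 and -1763 < 0  ⇒  (a,b)_∞ = -1.
v=2: v_2(a)=2, v_2(b)=0; units ≡ 5, 5 (mod 8); ε·ε+αω+βω = 0·0+2·1+0·1 ≡ 0  ⇒  (a,b)_2 = +1.
v=19: a=19^0·(≡9), b=19^-2·(≡11) mod 19; (9|19)=+1, (11|19)=+1; (−1)^{0·-2·9}·(+1)^-2·(+1)^0 = +1.
v=31: a=31^-2·(≡21), b=31^0·(≡19) mod 31; (21|31)=-1, (19|31)=+1; (−1)^{-2·0·15}·(-1)^0·(+1)^-2 = +1.
v=43: a=43^0·(≡7), b=43^1·(≡34) mod 43; (7|43)=-1, (34|43)=-1; (−1)^{0·1·21}·(-1)^1·(-1)^0 = -1.
v=29: a=29^1·(≡22), b=29^0·(≡22) mod 29; (22|29)=+1, (22|29)=+1; (−1)^{1·0·14}·(+1)^0·(+1)^1 = +1.
v=3: a=3^9·(≡2), b=3^6·(≡1) mod 3; (2|3)=-1, (1|3)=+1; (−1)^{9·6·1}·(-1)^6·(+1)^9 = +1.
v=13: a=13^1·(≡4), b=13^-2·(≡6) mod 13; (4|13)=+1, (6|13)=-1; (−1)^{1·-2·6}·(+1)^-2·(-1)^1 = -1.
v=41: a=41^0·(≡33), b=41^1·(≡40) mod 41; (33|41)=+1, (40|41)=+1; (−1)^{0·1·20}·(+1)^1·(+1)^0 = +1.
v=17: a=17^1·(≡9), b=17^0·(≡3) mod 17; (9|17)=+1, (3|17)=-1; (−1)^{1·0·8}·(+1)^0·(-1)^1 = -1.
|Ram(-19227, -1763)| = 4, even; anisotropic at {13, 17, 43, ∞}.

[13, 17, 43, inf]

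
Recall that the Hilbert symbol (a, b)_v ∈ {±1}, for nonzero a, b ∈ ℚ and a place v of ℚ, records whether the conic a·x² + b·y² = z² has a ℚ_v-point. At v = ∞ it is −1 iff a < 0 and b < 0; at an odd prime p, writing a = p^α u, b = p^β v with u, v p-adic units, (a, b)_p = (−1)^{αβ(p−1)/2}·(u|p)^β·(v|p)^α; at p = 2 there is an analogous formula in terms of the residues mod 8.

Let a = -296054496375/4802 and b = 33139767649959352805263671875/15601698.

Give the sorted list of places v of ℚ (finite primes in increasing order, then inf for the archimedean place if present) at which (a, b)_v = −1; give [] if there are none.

[2, 5, 11, 23]

Mod squares: a ≡ -195738510, b ≡ 1702. Check v ∈ {∞, 2, 3, 5, 7, 11, 17, 19, 23, 37, 41, 43}.
v=19: a=19^0·(≡14), b=19^-2·(≡4) mod 19; (14|19)=-1, (4|19)=+1; (−1)^{0·-2·9}·(-1)^-2·(+1)^0 = +1.
v=7: a=7^-4·(≡3), b=7^-4·(≡1) mod 7; (3|7)=-1, (1|7)=+1; (−1)^{-4·-4·3}·(-1)^-4·(+1)^-4 = +1.
v=5: a=5^3·(≡2), b=5^10·(≡3) mod 5; (2|5)=-1, (3|5)=-1; (−1)^{3·10·2}·(-1)^10·(-1)^3 = -1.
v=∞: -195738510 < 0 and 1702 > 0  ⇒  (a,b)_∞ = +1.
v=23: a=23^1·(≡7), b=23^3·(≡14) mod 23; (7|23)=-1, (14|23)=-1; (−1)^{1·3·11}·(-1)^3·(-1)^1 = -1.
v=41: a=41^1·(≡22), b=41^2·(≡16) mod 41; (22|41)=-1, (16|41)=+1; (−1)^{1·2·20}·(-1)^2·(+1)^1 = +1.
v=2: v_2(a)=-1, v_2(b)=-1; units ≡ 1, 3 (mod 8); ε·ε+αω+βω = 0·1+-1·1+-1·0 ≡ 1  ⇒  (a,b)_2 = -1.
v=17: a=17^1·(≡2), b=17^0·(≡2) mod 17; (2|17)=+1, (2|17)=+1; (−1)^{1·0·8}·(+1)^0·(+1)^1 = +1.
v=37: a=37^1·(≡3), b=37^3·(≡25) mod 37; (3|37)=+1, (25|37)=+1; (−1)^{1·3·18}·(+1)^3·(+1)^1 = +1.
v=3: a=3^1·(≡2), b=3^-2·(≡1) mod 3; (2|3)=-1, (1|3)=+1; (−1)^{1·-2·1}·(-1)^-2·(+1)^1 = +1.
v=11: a=11^3·(≡1), b=11^6·(≡2) mod 11; (1|11)=+1, (2|11)=-1; (−1)^{3·6·5}·(+1)^6·(-1)^3 = -1.
v=43: a=43^0·(≡27), b=43^2·(≡10) mod 43; (27|43)=-1, (10|43)=+1; (−1)^{0·2·21}·(-1)^2·(+1)^0 = +1.
|Ram(-195738510, 1702)| = 4, even; anisotropic at {2, 5, 11, 23}.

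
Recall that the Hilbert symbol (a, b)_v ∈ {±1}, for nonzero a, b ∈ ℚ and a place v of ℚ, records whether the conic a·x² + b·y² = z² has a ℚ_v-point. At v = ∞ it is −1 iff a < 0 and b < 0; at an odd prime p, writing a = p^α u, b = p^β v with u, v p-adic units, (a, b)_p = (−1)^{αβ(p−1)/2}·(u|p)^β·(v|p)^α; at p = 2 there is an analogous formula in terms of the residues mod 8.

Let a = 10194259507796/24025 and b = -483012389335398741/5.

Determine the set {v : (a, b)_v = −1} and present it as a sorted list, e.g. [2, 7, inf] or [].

(a, b) ≡ (221, -23345) mod (ℚ^×)²; places V = {2, 3, 5, 7, 13, 17, 23, 29, 31, ∞}.
(a,b)_13: α=1, u≡4; β=2, v≡10 (mod 13); (4|13)=+1, (10|13)=+1; sign (−1)^0·+1^2·+1^1 = +1.
(a,b)_17: α=1, u≡1; β=2, v≡8 (mod 17); (1|17)=+1, (8|17)=+1; sign (−1)^0·+1^2·+1^1 = +1.
(a,b)_3: α=0, u≡2; β=2, v≡1 (mod 3); (2|3)=-1, (1|3)=+1; sign (−1)^0·-1^2·+1^0 = +1.
(a,b)_5: α=-2, u≡1; β=-1, v≡4 (mod 5); (1|5)=+1, (4|5)=+1; sign (−1)^0·+1^-1·+1^-2 = +1.
(a,b)_∞: sgn(221)=+, sgn(-23345)=−, so +1.
(a,b)_29: α=2, u≡27; β=3, v≡20 (mod 29); (27|29)=-1, (20|29)=+1; sign (−1)^0·-1^3·+1^2 = -1.
(a,b)_7: α=2, u≡4; β=1, v≡1 (mod 7); (4|7)=+1, (1|7)=+1; sign (−1)^0·+1^1·+1^2 = +1.
(a,b)_2: α=2, β=0; u≡5, v≡7 (mod 8); ε(u)ε(v)=0·1, αω(v)=2·0, βω(u)=0·1; sum ≡ 0  ⇒  +1.
(a,b)_31: α=-2, u≡7; β=0, v≡24 (mod 31); (7|31)=+1, (24|31)=-1; sign (−1)^0·+1^0·-1^-2 = +1.
(a,b)_23: α=4, u≡7; β=5, v≡10 (mod 23); (7|23)=-1, (10|23)=-1; sign (−1)^0·-1^5·-1^4 = -1.
(221, -23345 / ℚ) ramifies at {23, 29}: a division algebra.

[23, 29]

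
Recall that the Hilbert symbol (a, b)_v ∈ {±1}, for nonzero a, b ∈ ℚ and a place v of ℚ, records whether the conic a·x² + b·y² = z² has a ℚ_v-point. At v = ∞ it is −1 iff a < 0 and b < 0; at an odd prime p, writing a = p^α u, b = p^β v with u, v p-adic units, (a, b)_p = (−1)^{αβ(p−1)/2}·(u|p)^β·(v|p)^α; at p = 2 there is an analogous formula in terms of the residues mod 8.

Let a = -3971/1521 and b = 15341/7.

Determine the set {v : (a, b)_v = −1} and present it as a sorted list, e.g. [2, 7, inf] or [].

[7, 29]

Mod squares: a ≡ -11, b ≡ 203. Check v ∈ {∞, 2, 3, 7, 11, 13, 19, 23, 29}.
v=2: v_2(a)=0, v_2(b)=0; units ≡ 5, 3 (mod 8); ε·ε+αω+βω = 0·1+0·1+0·1 ≡ 0  ⇒  (a,b)_2 = +1.
v=29: a=29^0·(≡18), b=29^1·(≡1) mod 29; (18|29)=-1, (1|29)=+1; (−1)^{0·1·14}·(-1)^1·(+1)^0 = -1.
v=23: a=23^0·(≡18), b=23^2·(≡14) mod 23; (18|23)=+1, (14|23)=-1; (−1)^{0·2·11}·(+1)^2·(-1)^0 = +1.
v=13: a=13^-2·(≡8), b=13^0·(≡2) mod 13; (8|13)=-1, (2|13)=-1; (−1)^{-2·0·6}·(-1)^0·(-1)^-2 = +1.
v=7: a=7^0·(≡6), b=7^-1·(≡4) mod 7; (6|7)=-1, (4|7)=+1; (−1)^{0·-1·3}·(-1)^-1·(+1)^0 = -1.
v=11: a=11^1·(≡8), b=11^0·(≡1) mod 11; (8|11)=-1, (1|11)=+1; (−1)^{1·0·5}·(-1)^0·(+1)^1 = +1.
v=3: a=3^-2·(≡1), b=3^0·(≡2) mod 3; (1|3)=+1, (2|3)=-1; (−1)^{-2·0·1}·(+1)^0·(-1)^-2 = +1.
v=∞: -11 < 0 and 203 > 0  ⇒  (a,b)_∞ = +1.
v=19: a=19^2·(≡8), b=19^0·(≡12) mod 19; (8|19)=-1, (12|19)=-1; (−1)^{2·0·9}·(-1)^0·(-1)^2 = +1.
(-11, 203 / ℚ) ramifies at {7, 29}: a division algebra.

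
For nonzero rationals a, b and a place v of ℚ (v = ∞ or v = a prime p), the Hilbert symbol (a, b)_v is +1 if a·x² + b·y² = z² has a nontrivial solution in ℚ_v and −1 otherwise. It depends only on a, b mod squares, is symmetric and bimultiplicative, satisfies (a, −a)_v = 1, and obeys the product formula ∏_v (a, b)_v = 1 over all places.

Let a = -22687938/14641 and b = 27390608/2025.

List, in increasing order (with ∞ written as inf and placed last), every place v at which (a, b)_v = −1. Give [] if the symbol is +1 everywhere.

[7, 13, 19, 23]

Mod squares: a ≡ -3458, b ≡ 713. Check v ∈ {∞, 2, 3, 5, 7, 11, 13, 19, 23, 31}.
v=13: a=13^1·(≡8), b=13^0·(≡5) mod 13; (8|13)=-1, (5|13)=-1; (−1)^{1·0·6}·(-1)^0·(-1)^1 = -1.
v=11: a=11^-4·(≡2), b=11^0·(≡3) mod 11; (2|11)=-1, (3|11)=+1; (−1)^{-4·0·5}·(-1)^0·(+1)^-4 = +1.
v=7: a=7^1·(≡5), b=7^4·(≡6) mod 7; (5|7)=-1, (6|7)=-1; (−1)^{1·4·3}·(-1)^4·(-1)^1 = -1.
v=19: a=19^1·(≡13), b=19^0·(≡12) mod 19; (13|19)=-1, (12|19)=-1; (−1)^{1·0·9}·(-1)^0·(-1)^1 = -1.
v=∞: -3458 < 0 and 713 > 0  ⇒  (a,b)_∞ = +1.
v=31: a=31^0·(≡7), b=31^1·(≡13) mod 31; (7|31)=+1, (13|31)=-1; (−1)^{0·1·15}·(+1)^1·(-1)^0 = +1.
v=2: v_2(a)=1, v_2(b)=4; units ≡ 7, 1 (mod 8); ε·ε+αω+βω = 1·0+1·0+4·0 ≡ 0  ⇒  (a,b)_2 = +1.
v=5: a=5^0·(≡2), b=5^-2·(≡3) mod 5; (2|5)=-1, (3|5)=-1; (−1)^{0·-2·2}·(-1)^-2·(-1)^0 = +1.
v=3: a=3^8·(≡1), b=3^-4·(≡2) mod 3; (1|3)=+1, (2|3)=-1; (−1)^{8·-4·1}·(+1)^-4·(-1)^8 = +1.
v=23: a=23^0·(≡14), b=23^1·(≡2) mod 23; (14|23)=-1, (2|23)=+1; (−1)^{0·1·11}·(-1)^1·(+1)^0 = -1.
(-3458, 713 / ℚ) ramifies at {7, 13, 19, 23}: a division algebra.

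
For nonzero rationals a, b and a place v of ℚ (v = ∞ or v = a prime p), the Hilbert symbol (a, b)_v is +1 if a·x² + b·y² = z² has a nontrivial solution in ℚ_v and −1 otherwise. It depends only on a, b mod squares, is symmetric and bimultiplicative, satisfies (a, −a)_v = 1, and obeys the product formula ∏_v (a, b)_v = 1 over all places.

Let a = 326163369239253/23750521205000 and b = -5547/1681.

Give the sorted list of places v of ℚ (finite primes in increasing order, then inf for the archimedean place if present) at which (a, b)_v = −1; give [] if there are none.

[2, 3]

Mod squares: a ≡ 26, b ≡ -3. Check v ∈ {∞, 2, 3, 5, 7, 13, 41, 43}.
v=43: a=43^6·(≡22), b=43^2·(≡10) mod 43; (22|43)=-1, (10|43)=+1; (−1)^{6·2·21}·(-1)^2·(+1)^6 = +1.
v=5: a=5^-4·(≡1), b=5^0·(≡3) mod 5; (1|5)=+1, (3|5)=-1; (−1)^{-4·0·2}·(+1)^0·(-1)^-4 = +1.
v=∞: 26 > 0 and -3 < 0  ⇒  (a,b)_∞ = +1.
v=7: a=7^2·(≡5), b=7^0·(≡4) mod 7; (5|7)=-1, (4|7)=+1; (−1)^{2·0·3}·(-1)^0·(+1)^2 = +1.
v=3: a=3^4·(≡2), b=3^1·(≡2) mod 3; (2|3)=-1, (2|3)=-1; (−1)^{4·1·1}·(-1)^1·(-1)^4 = -1.
v=41: a=41^-6·(≡7), b=41^-2·(≡29) mod 41; (7|41)=-1, (29|41)=-1; (−1)^{-6·-2·20}·(-1)^-2·(-1)^-6 = +1.
v=2: v_2(a)=-3, v_2(b)=0; units ≡ 5, 5 (mod 8); ε·ε+αω+βω = 0·0+-3·1+0·1 ≡ 1  ⇒  (a,b)_2 = -1.
v=13: a=13^1·(≡6), b=13^0·(≡1) mod 13; (6|13)=-1, (1|13)=+1; (−1)^{1·0·6}·(-1)^0·(+1)^1 = +1.
|Ram(26, -3)| = 2, even; anisotropic at {2, 3}.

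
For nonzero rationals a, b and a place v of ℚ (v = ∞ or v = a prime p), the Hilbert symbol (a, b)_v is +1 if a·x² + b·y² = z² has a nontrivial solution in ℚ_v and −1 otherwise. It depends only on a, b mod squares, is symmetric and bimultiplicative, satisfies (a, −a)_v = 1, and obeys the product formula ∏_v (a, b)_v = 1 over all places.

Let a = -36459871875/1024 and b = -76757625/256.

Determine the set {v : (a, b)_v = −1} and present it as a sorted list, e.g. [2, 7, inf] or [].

(a, b) ≡ (-1995, -105) mod (ℚ^×)²; places V = {2, 3, 5, 7, 19, ∞}.
(a,b)_5: α=5, u≡4; β=3, v≡4 (mod 5); (4|5)=+1, (4|5)=+1; sign (−1)^0·+1^3·+1^5 = +1.
(a,b)_7: α=1, u≡4; β=1, v≡5 (mod 7); (4|7)=+1, (5|7)=-1; sign (−1)^1·+1^1·-1^1 = +1.
(a,b)_19: α=3, u≡7; β=2, v≡11 (mod 19); (7|19)=+1, (11|19)=+1; sign (−1)^0·+1^2·+1^3 = +1.
(a,b)_2: α=-10, β=-8; u≡5, v≡7 (mod 8); ε(u)ε(v)=0·1, αω(v)=-10·0, βω(u)=-8·1; sum ≡ 0  ⇒  +1.
(a,b)_∞: sgn(-1995)=−, sgn(-105)=−, so -1.
(a,b)_3: α=5, u≡1; β=5, v≡1 (mod 3); (1|3)=+1, (1|3)=+1; sign (−1)^1·+1^5·+1^5 = -1.
|Ram(-1995, -105)| = 2, even; anisotropic at {3, ∞}.

[3, inf]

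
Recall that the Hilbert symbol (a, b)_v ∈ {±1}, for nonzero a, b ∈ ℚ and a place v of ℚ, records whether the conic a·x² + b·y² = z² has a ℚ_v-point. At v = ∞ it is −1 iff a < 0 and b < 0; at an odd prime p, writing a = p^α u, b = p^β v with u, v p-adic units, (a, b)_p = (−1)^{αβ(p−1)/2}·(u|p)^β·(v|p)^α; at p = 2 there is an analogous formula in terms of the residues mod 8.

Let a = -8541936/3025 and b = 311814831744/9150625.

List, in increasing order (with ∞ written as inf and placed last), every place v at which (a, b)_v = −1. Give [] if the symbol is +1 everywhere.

[3, 13]

(a, b) ≡ (-39, 26) mod (ℚ^×)²; places V = {2, 3, 5, 11, 13, ∞}.
(a,b)_2: α=4, β=7; u≡1, v≡5 (mod 8); ε(u)ε(v)=0·0, αω(v)=4·1, βω(u)=7·0; sum ≡ 0  ⇒  +1.
(a,b)_5: α=-2, u≡4; β=-4, v≡4 (mod 5); (4|5)=+1, (4|5)=+1; sign (−1)^0·+1^-4·+1^-2 = +1.
(a,b)_11: α=-2, u≡5; β=-4, v≡1 (mod 11); (5|11)=+1, (1|11)=+1; sign (−1)^0·+1^-4·+1^-2 = +1.
(a,b)_3: α=5, u≡2; β=8, v≡2 (mod 3); (2|3)=-1, (2|3)=-1; sign (−1)^0·-1^8·-1^5 = -1.
(a,b)_13: α=3, u≡10; β=5, v≡7 (mod 13); (10|13)=+1, (7|13)=-1; sign (−1)^0·+1^5·-1^3 = -1.
(a,b)_∞: sgn(-39)=−, sgn(26)=+, so +1.
|Ram(-39, 26)| = 2, even; anisotropic at {3, 13}.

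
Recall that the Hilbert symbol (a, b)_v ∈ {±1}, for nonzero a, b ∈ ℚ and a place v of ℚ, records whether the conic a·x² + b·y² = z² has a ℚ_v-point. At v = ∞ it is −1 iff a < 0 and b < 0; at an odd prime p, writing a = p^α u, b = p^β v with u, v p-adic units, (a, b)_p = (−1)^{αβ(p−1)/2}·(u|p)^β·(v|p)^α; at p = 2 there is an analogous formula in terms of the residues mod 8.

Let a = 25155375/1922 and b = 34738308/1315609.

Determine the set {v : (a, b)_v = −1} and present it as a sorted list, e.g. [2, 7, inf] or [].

Mod squares: a ≡ 30, b ≡ 33. Check v ∈ {∞, 2, 3, 5, 7, 11, 19, 31, 37}.
v=5: a=5^3·(≡4), b=5^0·(≡2) mod 5; (4|5)=+1, (2|5)=-1; (−1)^{3·0·2}·(+1)^0·(-1)^3 = -1.
v=2: v_2(a)=-1, v_2(b)=2; units ≡ 7, 1 (mod 8); ε·ε+αω+βω = 1·0+-1·0+2·0 ≡ 0  ⇒  (a,b)_2 = +1.
v=7: a=7^2·(≡4), b=7^0·(≡3) mod 7; (4|7)=+1, (3|7)=-1; (−1)^{2·0·3}·(+1)^0·(-1)^2 = +1.
v=11: a=11^0·(≡10), b=11^1·(≡3) mod 11; (10|11)=-1, (3|11)=+1; (−1)^{0·1·5}·(-1)^1·(+1)^0 = -1.
v=37: a=37^2·(≡7), b=37^-2·(≡30) mod 37; (7|37)=+1, (30|37)=+1; (−1)^{2·-2·18}·(+1)^-2·(+1)^2 = +1.
v=19: a=19^0·(≡7), b=19^2·(≡8) mod 19; (7|19)=+1, (8|19)=-1; (−1)^{0·2·9}·(+1)^2·(-1)^0 = +1.
v=31: a=31^-2·(≡11), b=31^-2·(≡16) mod 31; (11|31)=-1, (16|31)=+1; (−1)^{-2·-2·15}·(-1)^-2·(+1)^-2 = +1.
v=∞: 30 > 0 and 33 > 0  ⇒  (a,b)_∞ = +1.
v=3: a=3^1·(≡1), b=3^7·(≡2) mod 3; (1|3)=+1, (2|3)=-1; (−1)^{1·7·1}·(+1)^7·(-1)^1 = +1.
(30, 33 / ℚ) ramifies at {5, 11}: a division algebra.

[5, 11]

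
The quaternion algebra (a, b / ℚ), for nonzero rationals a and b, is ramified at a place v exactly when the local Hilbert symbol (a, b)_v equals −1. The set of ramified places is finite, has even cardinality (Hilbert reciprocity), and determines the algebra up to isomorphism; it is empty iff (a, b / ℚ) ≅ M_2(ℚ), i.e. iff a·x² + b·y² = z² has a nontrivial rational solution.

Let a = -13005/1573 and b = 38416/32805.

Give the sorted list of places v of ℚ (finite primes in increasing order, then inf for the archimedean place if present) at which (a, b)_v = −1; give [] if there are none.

[5, 13]

Mod squares: a ≡ -65, b ≡ 5. Check v ∈ {∞, 2, 3, 5, 7, 11, 13, 17}.
v=5: a=5^1·(≡3), b=5^-1·(≡1) mod 5; (3|5)=-1, (1|5)=+1; (−1)^{1·-1·2}·(-1)^-1·(+1)^1 = -1.
v=13: a=13^-1·(≡2), b=13^0·(≡11) mod 13; (2|13)=-1, (11|13)=-1; (−1)^{-1·0·6}·(-1)^0·(-1)^-1 = -1.
v=7: a=7^0·(≡3), b=7^4·(≡3) mod 7; (3|7)=-1, (3|7)=-1; (−1)^{0·4·3}·(-1)^4·(-1)^0 = +1.
v=∞: -65 < 0 and 5 > 0  ⇒  (a,b)_∞ = +1.
v=2: v_2(a)=0, v_2(b)=4; units ≡ 7, 5 (mod 8); ε·ε+αω+βω = 1·0+0·1+4·0 ≡ 0  ⇒  (a,b)_2 = +1.
v=11: a=11^-2·(≡4), b=11^0·(≡5) mod 11; (4|11)=+1, (5|11)=+1; (−1)^{-2·0·5}·(+1)^0·(+1)^-2 = +1.
v=17: a=17^2·(≡12), b=17^0·(≡11) mod 17; (12|17)=-1, (11|17)=-1; (−1)^{2·0·8}·(-1)^0·(-1)^2 = +1.
v=3: a=3^2·(≡1), b=3^-8·(≡2) mod 3; (1|3)=+1, (2|3)=-1; (−1)^{2·-8·1}·(+1)^-8·(-1)^2 = +1.
Ram(-65, 5) = {5, 13}; no ℚ_5-point on the conic.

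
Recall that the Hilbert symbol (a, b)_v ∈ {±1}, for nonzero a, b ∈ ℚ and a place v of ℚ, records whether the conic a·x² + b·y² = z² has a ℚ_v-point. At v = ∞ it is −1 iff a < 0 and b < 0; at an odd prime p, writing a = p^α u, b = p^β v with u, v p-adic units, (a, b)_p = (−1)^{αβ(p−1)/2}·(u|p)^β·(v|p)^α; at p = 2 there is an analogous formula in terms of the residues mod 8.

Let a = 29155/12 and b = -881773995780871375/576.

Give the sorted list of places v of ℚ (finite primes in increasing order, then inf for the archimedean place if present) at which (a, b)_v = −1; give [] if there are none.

[3, 5, 7, 23]

Mod squares: a ≡ 1785, b ≡ -1495. Check v ∈ {∞, 2, 3, 5, 7, 13, 17, 23}.
v=5: a=5^1·(≡3), b=5^3·(≡4) mod 5; (3|5)=-1, (4|5)=+1; (−1)^{1·3·2}·(-1)^3·(+1)^1 = -1.
v=3: a=3^-1·(≡1), b=3^-2·(≡2) mod 3; (1|3)=+1, (2|3)=-1; (−1)^{-1·-2·1}·(+1)^-2·(-1)^-1 = -1.
v=∞: 1785 > 0 and -1495 < 0  ⇒  (a,b)_∞ = +1.
v=23: a=23^0·(≡5), b=23^1·(≡4) mod 23; (5|23)=-1, (4|23)=+1; (−1)^{0·1·11}·(-1)^1·(+1)^0 = -1.
v=2: v_2(a)=-2, v_2(b)=-6; units ≡ 1, 1 (mod 8); ε·ε+αω+βω = 0·0+-2·0+-6·0 ≡ 0  ⇒  (a,b)_2 = +1.
v=17: a=17^1·(≡14), b=17^4·(≡9) mod 17; (14|17)=-1, (9|17)=+1; (−1)^{1·4·8}·(-1)^4·(+1)^1 = +1.
v=7: a=7^3·(≡3), b=7^10·(≡3) mod 7; (3|7)=-1, (3|7)=-1; (−1)^{3·10·3}·(-1)^10·(-1)^3 = -1.
v=13: a=13^0·(≡4), b=13^1·(≡8) mod 13; (4|13)=+1, (8|13)=-1; (−1)^{0·1·6}·(+1)^1·(-1)^0 = +1.
(1785, -1495 / ℚ) ramifies at {3, 5, 7, 23}: a division algebra.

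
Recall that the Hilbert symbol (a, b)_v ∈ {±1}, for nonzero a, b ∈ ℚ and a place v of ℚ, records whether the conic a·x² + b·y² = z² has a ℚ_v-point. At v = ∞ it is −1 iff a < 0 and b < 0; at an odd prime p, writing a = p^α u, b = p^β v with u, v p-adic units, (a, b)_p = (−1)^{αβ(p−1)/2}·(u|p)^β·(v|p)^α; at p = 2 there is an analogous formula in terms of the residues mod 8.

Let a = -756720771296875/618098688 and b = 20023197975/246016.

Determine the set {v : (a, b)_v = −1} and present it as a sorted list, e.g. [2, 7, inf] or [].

(a, b) ≡ (-4301, 81719) mod (ℚ^×)²; places V = {2, 3, 5, 7, 11, 17, 19, 23, 31, ∞}.
(a,b)_5: α=6, u≡4; β=2, v≡4 (mod 5); (4|5)=+1, (4|5)=+1; sign (−1)^0·+1^2·+1^6 = +1.
(a,b)_31: α=0, u≡7; β=-2, v≡12 (mod 31); (7|31)=+1, (12|31)=-1; sign (−1)^0·+1^-2·-1^0 = +1.
(a,b)_17: α=1, u≡4; β=1, v≡2 (mod 17); (4|17)=+1, (2|17)=+1; sign (−1)^0·+1^1·+1^1 = +1.
(a,b)_23: α=-1, u≡17; β=1, v≡14 (mod 23); (17|23)=-1, (14|23)=-1; sign (−1)^1·-1^1·-1^-1 = -1.
(a,b)_∞: sgn(-4301)=−, sgn(81719)=+, so +1.
(a,b)_19: α=2, u≡12; β=1, v≡16 (mod 19); (12|19)=-1, (16|19)=+1; sign (−1)^0·-1^1·+1^2 = -1.
(a,b)_3: α=-8, u≡1; β=4, v≡2 (mod 3); (1|3)=+1, (2|3)=-1; sign (−1)^0·+1^4·-1^-8 = +1.
(a,b)_2: α=-12, β=-8; u≡3, v≡7 (mod 8); ε(u)ε(v)=1·1, αω(v)=-12·0, βω(u)=-8·1; sum ≡ 1  ⇒  -1.
(a,b)_11: α=5, u≡4; β=3, v≡4 (mod 11); (4|11)=+1, (4|11)=+1; sign (−1)^1·+1^3·+1^5 = -1.
(a,b)_7: α=2, u≡1; β=0, v≡4 (mod 7); (1|7)=+1, (4|7)=+1; sign (−1)^0·+1^0·+1^2 = +1.
Ram(-4301, 81719) = {2, 11, 19, 23}; no ℚ_2-point on the conic.

[2, 11, 19, 23]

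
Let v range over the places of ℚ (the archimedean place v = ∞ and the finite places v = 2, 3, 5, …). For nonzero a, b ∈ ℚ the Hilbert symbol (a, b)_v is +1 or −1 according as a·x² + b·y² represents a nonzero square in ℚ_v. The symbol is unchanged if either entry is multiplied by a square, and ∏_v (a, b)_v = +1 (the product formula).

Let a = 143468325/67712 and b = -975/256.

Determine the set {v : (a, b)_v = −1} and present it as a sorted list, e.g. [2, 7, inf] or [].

[7, 13]

Mod squares: a ≡ 154, b ≡ -39. Check v ∈ {∞, 2, 3, 5, 7, 11, 13, 23}.
v=11: a=11^1·(≡1), b=11^0·(≡5) mod 11; (1|11)=+1, (5|11)=+1; (−1)^{1·0·5}·(+1)^0·(+1)^1 = +1.
v=2: v_2(a)=-7, v_2(b)=-8; units ≡ 5, 1 (mod 8); ε·ε+αω+βω = 0·0+-7·0+-8·1 ≡ 0  ⇒  (a,b)_2 = +1.
v=13: a=13^2·(≡8), b=13^1·(≡9) mod 13; (8|13)=-1, (9|13)=+1; (−1)^{2·1·6}·(-1)^1·(+1)^2 = -1.
v=5: a=5^2·(≡4), b=5^2·(≡1) mod 5; (4|5)=+1, (1|5)=+1; (−1)^{2·2·2}·(+1)^2·(+1)^2 = +1.
v=7: a=7^3·(≡4), b=7^0·(≡3) mod 7; (4|7)=+1, (3|7)=-1; (−1)^{3·0·3}·(+1)^0·(-1)^3 = -1.
v=23: a=23^-2·(≡4), b=23^0·(≡20) mod 23; (4|23)=+1, (20|23)=-1; (−1)^{-2·0·11}·(+1)^0·(-1)^-2 = +1.
v=∞: 154 > 0 and -39 < 0  ⇒  (a,b)_∞ = +1.
v=3: a=3^2·(≡1), b=3^1·(≡2) mod 3; (1|3)=+1, (2|3)=-1; (−1)^{2·1·1}·(+1)^1·(-1)^2 = +1.
|Ram(154, -39)| = 2, even; anisotropic at {7, 13}.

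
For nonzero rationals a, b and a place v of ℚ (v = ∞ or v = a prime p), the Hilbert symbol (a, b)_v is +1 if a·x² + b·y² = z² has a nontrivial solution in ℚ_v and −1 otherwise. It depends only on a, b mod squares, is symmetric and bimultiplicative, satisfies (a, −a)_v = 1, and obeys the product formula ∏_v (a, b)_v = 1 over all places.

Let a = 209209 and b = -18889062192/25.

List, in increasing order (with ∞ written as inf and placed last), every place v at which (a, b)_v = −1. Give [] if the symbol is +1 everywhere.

[11, 19]

(a, b) ≡ (1729, -3003) mod (ℚ^×)²; places V = {2, 3, 5, 7, 11, 13, 19, ∞}.
(a,b)_11: α=2, u≡2; β=3, v≡6 (mod 11); (2|11)=-1, (6|11)=-1; sign (−1)^0·-1^3·-1^2 = -1.
(a,b)_2: α=0, β=4; u≡1, v≡5 (mod 8); ε(u)ε(v)=0·0, αω(v)=0·1, βω(u)=4·0; sum ≡ 0  ⇒  +1.
(a,b)_∞: sgn(1729)=+, sgn(-3003)=−, so +1.
(a,b)_3: α=0, u≡1; β=3, v≡1 (mod 3); (1|3)=+1, (1|3)=+1; sign (−1)^0·+1^3·+1^0 = +1.
(a,b)_5: α=0, u≡4; β=-2, v≡3 (mod 5); (4|5)=+1, (3|5)=-1; sign (−1)^0·+1^-2·-1^0 = +1.
(a,b)_19: α=1, u≡10; β=2, v≡3 (mod 19); (10|19)=-1, (3|19)=-1; sign (−1)^0·-1^2·-1^1 = -1.
(a,b)_13: α=1, u≡12; β=1, v≡10 (mod 13); (12|13)=+1, (10|13)=+1; sign (−1)^0·+1^1·+1^1 = +1.
(a,b)_7: α=1, u≡4; β=1, v≡5 (mod 7); (4|7)=+1, (5|7)=-1; sign (−1)^1·+1^1·-1^1 = +1.
Ram(1729, -3003) = {11, 19}; no ℚ_11-point on the conic.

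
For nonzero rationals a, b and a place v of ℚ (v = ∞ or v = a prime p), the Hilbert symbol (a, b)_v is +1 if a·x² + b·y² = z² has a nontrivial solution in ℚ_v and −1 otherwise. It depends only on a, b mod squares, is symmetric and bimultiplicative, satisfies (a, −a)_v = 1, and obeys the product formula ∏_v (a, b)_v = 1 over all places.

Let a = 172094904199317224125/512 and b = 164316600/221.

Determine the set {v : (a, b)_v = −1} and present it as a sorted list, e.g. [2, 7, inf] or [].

[11, 23]

(a, b) ≡ (559130, 10166) mod (ℚ^×)²; places V = {2, 3, 5, 7, 11, 13, 17, 23, 37, ∞}.
(a,b)_11: α=1, u≡7; β=0, v≡8 (mod 11); (7|11)=-1, (8|11)=-1; sign (−1)^0·-1^0·-1^1 = -1.
(a,b)_23: α=3, u≡11; β=1, v≡22 (mod 23); (11|23)=-1, (22|23)=-1; sign (−1)^1·-1^1·-1^3 = -1.
(a,b)_7: α=6, u≡5; β=2, v≡2 (mod 7); (5|7)=-1, (2|7)=+1; sign (−1)^0·-1^2·+1^6 = +1.
(a,b)_5: α=3, u≡4; β=2, v≡4 (mod 5); (4|5)=+1, (4|5)=+1; sign (−1)^0·+1^2·+1^3 = +1.
(a,b)_13: α=1, u≡5; β=-1, v≡8 (mod 13); (5|13)=-1, (8|13)=-1; sign (−1)^0·-1^-1·-1^1 = +1.
(a,b)_∞: sgn(559130)=+, sgn(10166)=+, so +1.
(a,b)_37: α=2, u≡19; β=0, v≡30 (mod 37); (19|37)=-1, (30|37)=+1; sign (−1)^0·-1^0·+1^2 = +1.
(a,b)_2: α=-9, β=3; u≡5, v≡3 (mod 8); ε(u)ε(v)=0·1, αω(v)=-9·1, βω(u)=3·1; sum ≡ 0  ⇒  +1.
(a,b)_17: α=3, u≡12; β=-1, v≡7 (mod 17); (12|17)=-1, (7|17)=-1; sign (−1)^0·-1^-1·-1^3 = +1.
(a,b)_3: α=0, u≡2; β=6, v≡2 (mod 3); (2|3)=-1, (2|3)=-1; sign (−1)^0·-1^6·-1^0 = +1.
(559130, 10166 / ℚ) ramifies at {11, 23}: a division algebra.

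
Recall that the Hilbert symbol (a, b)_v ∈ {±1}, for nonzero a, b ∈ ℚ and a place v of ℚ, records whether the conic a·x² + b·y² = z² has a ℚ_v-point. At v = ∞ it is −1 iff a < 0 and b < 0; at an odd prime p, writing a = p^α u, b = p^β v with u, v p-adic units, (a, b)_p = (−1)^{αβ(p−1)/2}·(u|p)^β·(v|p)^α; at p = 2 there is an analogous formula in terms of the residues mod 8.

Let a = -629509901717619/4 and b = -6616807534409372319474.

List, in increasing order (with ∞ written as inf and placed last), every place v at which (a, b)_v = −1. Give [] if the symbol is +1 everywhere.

(a, b) ≡ (-19, -2465554) mod (ℚ^×)²; places V = {2, 3, 7, 13, 19, 23, 31, ∞}.
(a,b)_19: α=1, u≡14; β=1, v≡1 (mod 19); (14|19)=-1, (1|19)=+1; sign (−1)^1·-1^1·+1^1 = +1.
(a,b)_∞: sgn(-19)=−, sgn(-2465554)=−, so -1.
(a,b)_23: α=4, u≡4; β=5, v≡10 (mod 23); (4|23)=+1, (10|23)=-1; sign (−1)^0·+1^5·-1^4 = +1.
(a,b)_7: α=0, u≡2; β=1, v≡1 (mod 7); (2|7)=+1, (1|7)=+1; sign (−1)^0·+1^1·+1^0 = +1.
(a,b)_2: α=-2, β=1; u≡5, v≡7 (mod 8); ε(u)ε(v)=0·1, αω(v)=-2·0, βω(u)=1·1; sum ≡ 1  ⇒  -1.
(a,b)_31: α=2, u≡22; β=3, v≡29 (mod 31); (22|31)=-1, (29|31)=-1; sign (−1)^0·-1^3·-1^2 = -1.
(a,b)_3: α=6, u≡2; β=10, v≡2 (mod 3); (2|3)=-1, (2|3)=-1; sign (−1)^0·-1^10·-1^6 = +1.
(a,b)_13: α=2, u≡11; β=3, v≡9 (mod 13); (11|13)=-1, (9|13)=+1; sign (−1)^0·-1^3·+1^2 = -1.
(-19, -2465554 / ℚ) ramifies at {2, 13, 31, ∞}: a division algebra.

[2, 13, 31, inf]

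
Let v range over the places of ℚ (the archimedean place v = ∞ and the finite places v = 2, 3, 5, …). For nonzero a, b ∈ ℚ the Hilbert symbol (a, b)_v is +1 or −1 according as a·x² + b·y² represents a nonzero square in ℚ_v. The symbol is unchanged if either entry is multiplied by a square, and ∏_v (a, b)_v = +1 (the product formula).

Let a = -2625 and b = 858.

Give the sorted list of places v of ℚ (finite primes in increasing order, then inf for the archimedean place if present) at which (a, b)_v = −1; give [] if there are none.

Mod squares: a ≡ -105, b ≡ 858. Check v ∈ {∞, 2, 3, 5, 7, 11, 13}.
v=11: a=11^0·(≡4), b=11^1·(≡1) mod 11; (4|11)=+1, (1|11)=+1; (−1)^{0·1·5}·(+1)^1·(+1)^0 = +1.
v=2: v_2(a)=0, v_2(b)=1; units ≡ 7, 5 (mod 8); ε·ε+αω+βω = 1·0+0·1+1·0 ≡ 0  ⇒  (a,b)_2 = +1.
v=3: a=3^1·(≡1), b=3^1·(≡1) mod 3; (1|3)=+1, (1|3)=+1; (−1)^{1·1·1}·(+1)^1·(+1)^1 = -1.
v=13: a=13^0·(≡1), b=13^1·(≡1) mod 13; (1|13)=+1, (1|13)=+1; (−1)^{0·1·6}·(+1)^1·(+1)^0 = +1.
v=∞: -105 < 0 and 858 > 0  ⇒  (a,b)_∞ = +1.
v=7: a=7^1·(≡3), b=7^0·(≡4) mod 7; (3|7)=-1, (4|7)=+1; (−1)^{1·0·3}·(-1)^0·(+1)^1 = +1.
v=5: a=5^3·(≡4), b=5^0·(≡3) mod 5; (4|5)=+1, (3|5)=-1; (−1)^{3·0·2}·(+1)^0·(-1)^3 = -1.
Ram(-105, 858) = {3, 5}; no ℚ_3-point on the conic.

[3, 5]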